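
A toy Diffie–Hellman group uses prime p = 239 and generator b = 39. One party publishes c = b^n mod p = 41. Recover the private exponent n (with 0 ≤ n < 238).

129

Baby-step giant-step with m = ceil(sqrt(238)) = 16.
Baby table (39^j mod 239 for j=0..15):
  0:1  1:39  2:87  3:47  4:160  5:26  6:58  7:111
  8:27  9:97  10:198  11:74  12:18  13:224  14:132  15:129
Giant step factor: 39^(-16) ≡ 20 (mod 239).
Scan 41·20^i mod 239 for i = 0, 1, …:
  i=0: 41   i=1: 103   i=2: 148   i=3: 92
  i=4: 167   i=5: 233   i=6: 119   i=7: 229
  i=8: 39
Match at i=8, j=1: n = 8·16 + 1 = 129.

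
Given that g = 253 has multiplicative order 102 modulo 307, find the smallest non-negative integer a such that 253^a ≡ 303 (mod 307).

Baby-step giant-step with m = ceil(sqrt(102)) = 11.
Baby table (253^j mod 307 for j=0..10):
  0:1  1:253  2:153  3:27  4:77  5:140  6:115  7:237
  8:96  9:35  10:259
Giant step factor: 253^(-11) ≡ 228 (mod 307).
Scan 303·228^i mod 307 for i = 0, 1, …:
  i=0: 303   i=1: 9   i=2: 210   i=3: 295
  i=4: 27
Match at i=4, j=3: a = 4·11 + 3 = 47.

47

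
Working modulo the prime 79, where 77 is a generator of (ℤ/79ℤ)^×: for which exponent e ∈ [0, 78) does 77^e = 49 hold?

46

Baby-step giant-step with m = ceil(sqrt(78)) = 9.
Baby table (77^j mod 79 for j=0..8):
  0:1  1:77  2:4  3:71  4:16  5:47  6:64  7:30
  8:19
Giant step factor: 77^(-9) ≡ 27 (mod 79).
Scan 49·27^i mod 79 for i = 0, 1, …:
  i=0: 49   i=1: 59   i=2: 13   i=3: 35
  i=4: 76   i=5: 77
Match at i=5, j=1: e = 5·9 + 1 = 46.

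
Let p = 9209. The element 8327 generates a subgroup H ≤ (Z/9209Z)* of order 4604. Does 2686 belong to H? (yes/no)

no

2686 ∈ ⟨8327⟩ iff 2686^4604 ≡ 1 (mod 9209), since |⟨8327⟩| = 4604.
2686^4604 mod 9209 = 9208.
Since 9208 ≠ 1, 2686 does not lie in the subgroup.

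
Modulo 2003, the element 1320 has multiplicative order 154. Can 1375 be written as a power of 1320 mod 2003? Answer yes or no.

1375 ∈ ⟨1320⟩ iff 1375^154 ≡ 1 (mod 2003), since |⟨1320⟩| = 154.
1375^154 mod 2003 = 1.
Since 1 = 1, 1375 lies in the subgroup.

yes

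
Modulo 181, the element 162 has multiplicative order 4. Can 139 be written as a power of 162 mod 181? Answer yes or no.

no

⟨162⟩ has order 4; its elements mod 181 are {1, 19, 162, 180}.
139 is not in this set.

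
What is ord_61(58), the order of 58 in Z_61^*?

5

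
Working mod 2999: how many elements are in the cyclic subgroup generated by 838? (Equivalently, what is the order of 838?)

2998

The order of 838 must divide p − 1 = 2998 = 2 · 1499.
Divisors: 1, 2, 1499, 2998.
Check each in increasing order: 838^1 ≡ 838;  838^2 ≡ 478;  838^1499 ≡ 2998;  838^2998 ≡ 1.
Smallest exponent giving 1 is 2998.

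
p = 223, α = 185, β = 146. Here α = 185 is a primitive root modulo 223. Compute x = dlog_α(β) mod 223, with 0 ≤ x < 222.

116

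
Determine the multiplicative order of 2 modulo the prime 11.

The order of 2 must divide p − 1 = 10 = 2 · 5.
Divisors: 1, 2, 5, 10.
Check each in increasing order: 2^1 ≡ 2;  2^2 ≡ 4;  2^5 ≡ 10;  2^10 ≡ 1.
Smallest exponent giving 1 is 10.

10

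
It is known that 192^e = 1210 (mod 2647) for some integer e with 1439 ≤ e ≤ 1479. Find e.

1463

Compute 192^1439 mod 2647 = 2254, then multiply by 192 repeatedly:
  192^1439=2254  192^1440=1307  192^1441=2126  192^1442=554  192^1443=488
  192^1444=1051  192^1445=620  192^1446=2572  192^1447=1482  192^1448=1315
  192^1449=1015  192^1450=1649  192^1451=1615  192^1452=381  192^1453=1683
  192^1454=202  192^1455=1726  192^1456=517  192^1457=1325  192^1458=288
  192^1459=2356  192^1460=2362  192^1461=867  192^1462=2350  192^1463=1210
Found 1210 at exponent 1463.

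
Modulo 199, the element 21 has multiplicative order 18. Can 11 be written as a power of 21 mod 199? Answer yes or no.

⟨21⟩ has order 18; its elements mod 199 are {1, 19, 21, 24, 37, 43, 58, 92, 93, 106, 107, 141, 156, 162, 175, 178, 180, 198}.
11 is not in this set.

no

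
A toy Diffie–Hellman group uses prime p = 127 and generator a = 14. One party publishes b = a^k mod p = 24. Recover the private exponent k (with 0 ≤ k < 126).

49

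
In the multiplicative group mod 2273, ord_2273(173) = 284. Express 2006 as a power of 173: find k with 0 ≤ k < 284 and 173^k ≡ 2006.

256

Baby-step giant-step with m = ceil(sqrt(284)) = 17.
Baby table (173^j mod 2273 for j=0..16):
  0:1  1:173  2:380  3:2096  4:1201  5:930  6:1780  7:1085
  8:1319  9:887  10:1160  11:656  12:2111  13:1523  14:2084  15:1398
  16:916
Giant step factor: 173^(-17) ≡ 2142 (mod 2273).
Scan 2006·2142^i mod 2273 for i = 0, 1, …:
  i=0: 2006   i=1: 882   i=2: 381   i=3: 95
  i=4: 1193   i=5: 554   i=6: 162   i=7: 1508
  i=8: 203   i=9: 683     …   i=14: 311
  i=15: 173
Match at i=15, j=1: k = 15·17 + 1 = 256.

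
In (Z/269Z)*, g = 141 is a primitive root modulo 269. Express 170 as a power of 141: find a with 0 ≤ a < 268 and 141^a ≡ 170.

198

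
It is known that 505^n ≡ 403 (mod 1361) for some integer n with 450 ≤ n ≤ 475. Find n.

Compute 505^450 mod 1361 = 1199, then multiply by 505 repeatedly:
  505^450=1199  505^451=1211  505^452=466  505^453=1238  505^454=491
  505^455=253  505^456=1192  505^457=398  505^458=923  505^459=653
  505^460=403
Found 403 at exponent 460.

460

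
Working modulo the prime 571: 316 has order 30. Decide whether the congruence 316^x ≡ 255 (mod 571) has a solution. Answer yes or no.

yes

255 ∈ ⟨316⟩ iff 255^30 ≡ 1 (mod 571), since |⟨316⟩| = 30.
255^30 mod 571 = 1.
Since 1 = 1, 255 lies in the subgroup.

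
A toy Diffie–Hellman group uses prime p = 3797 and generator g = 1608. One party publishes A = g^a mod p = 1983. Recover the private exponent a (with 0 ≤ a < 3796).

2995

Baby-step giant-step with m = ceil(sqrt(3796)) = 62.
Baby table (1608^j mod 3797 for j=0..61):
  0:1  1:1608  2:3704  3:2336  4:1055  5:2978  6:607  7:227
  8:504  9:1671  10:2489  11:274  12:140  13:1097  14:2168  15:498
  16:3414  17:3047  18:1446  19:1404  20:2214  21:2323  22:2933  23:390
  24:615  25:1700  26:3557  27:1374  28:3335  29:1316  30:1199  31:2913
  32:2403  33:2475  34:544  35:1442  36:2566  37:2586  38:573  39:2510
  40:3666  41:1984  42:792  43:1541  44:2284  45:973  46:220  47:639
  48:2322  49:1325  50:483  51:2076  52:645  53:579  54:767  55:3108
  56:812  57:3325  58:424  59:2129  60:2335  61:3244
Giant step factor: 1608^(-62) ≡ 2160 (mod 3797).
Scan 1983·2160^i mod 3797 for i = 0, 1, …:
  i=0: 1983   i=1: 264   i=2: 690   i=3: 1976
  i=4: 332   i=5: 3284   i=6: 644   i=7: 1338
  i=8: 563   i=9: 1040     …   i=47: 2089
  i=48: 1404
Match at i=48, j=19: a = 48·62 + 19 = 2995.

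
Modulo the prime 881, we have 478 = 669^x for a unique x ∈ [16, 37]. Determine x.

23

Compute 669^16 mod 881 = 487, then multiply by 669 repeatedly:
  669^16=487  669^17=714  669^18=164  669^19=472  669^20=370
  669^21=850  669^22=405  669^23=478
Found 478 at exponent 23.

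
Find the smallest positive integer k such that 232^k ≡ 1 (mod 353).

44

The order of 232 must divide p − 1 = 352 = 2^5 · 11.
Divisors: 1, 2, 4, 8, 11, 16, 22, 32, 44, 88, 176, 352.
Check each in increasing order: 232^1 ≡ 232;  232^2 ≡ 168;  232^4 ≡ 337;  232^8 ≡ 256;  232^11 ≡ 311;  232^16 ≡ 231;  232^22 ≡ 352;  232^32 ≡ 58;  232^44 ≡ 1.
Smallest exponent giving 1 is 44.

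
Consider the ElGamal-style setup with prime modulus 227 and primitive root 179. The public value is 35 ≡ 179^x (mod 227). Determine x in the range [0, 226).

105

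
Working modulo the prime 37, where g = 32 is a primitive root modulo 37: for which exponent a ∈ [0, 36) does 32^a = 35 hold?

11

Successive powers of 32 modulo 37:
  32^0=1  32^1=32  32^2=25  32^3=23  32^4=33  32^5=20
  32^6=11  32^7=19  32^8=16  32^9=31  32^10=30  32^11=35
So 32^11 ≡ 35 (mod 37), giving a = 11.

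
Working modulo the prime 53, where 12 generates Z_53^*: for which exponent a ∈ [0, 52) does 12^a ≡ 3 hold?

31

Baby-step giant-step with m = ceil(sqrt(52)) = 8.
Baby table (12^j mod 53 for j=0..7):
  0:1  1:12  2:38  3:32  4:13  5:50  6:17  7:45
Giant step factor: 12^(-8) ≡ 16 (mod 53).
Scan 3·16^i mod 53 for i = 0, 1, …:
  i=0: 3   i=1: 48   i=2: 26   i=3: 45
Match at i=3, j=7: a = 3·8 + 7 = 31.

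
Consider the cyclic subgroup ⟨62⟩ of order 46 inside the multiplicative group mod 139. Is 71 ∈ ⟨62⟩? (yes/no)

no

71 ∈ ⟨62⟩ iff 71^46 ≡ 1 (mod 139), since |⟨62⟩| = 46.
71^46 mod 139 = 96.
Since 96 ≠ 1, 71 does not lie in the subgroup.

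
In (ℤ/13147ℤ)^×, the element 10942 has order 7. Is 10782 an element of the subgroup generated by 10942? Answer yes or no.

yes

⟨10942⟩ has order 7; its elements mod 13147 are {1, 5750, 8105, 8395, 8613, 10782, 10942}.
10782 is in this set.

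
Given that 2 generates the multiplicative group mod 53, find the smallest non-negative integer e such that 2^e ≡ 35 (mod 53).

9

Successive powers of 2 modulo 53:
  2^0=1  2^1=2  2^2=4  2^3=8  2^4=16  2^5=32
  2^6=11  2^7=22  2^8=44  2^9=35
So 2^9 ≡ 35 (mod 53), giving e = 9.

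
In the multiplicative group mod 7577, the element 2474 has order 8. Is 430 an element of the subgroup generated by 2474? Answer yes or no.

no

⟨2474⟩ has order 8; its elements mod 7577 are {1, 1271, 1540, 2474, 5103, 6037, 6306, 7576}.
430 is not in this set.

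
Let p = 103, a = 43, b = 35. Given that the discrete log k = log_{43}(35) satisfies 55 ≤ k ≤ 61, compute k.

Compute 43^55 mod 103 = 78, then multiply by 43 repeatedly:
  43^55=78  43^56=58  43^57=22  43^58=19  43^59=96
  43^60=8  43^61=35
Found 35 at exponent 61.

61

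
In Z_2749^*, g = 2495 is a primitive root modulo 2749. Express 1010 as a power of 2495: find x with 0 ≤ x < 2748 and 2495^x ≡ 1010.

1875

Baby-step giant-step with m = ceil(sqrt(2748)) = 53.
Baby table (2495^j mod 2749 for j=0..52):
  0:1  1:2495  2:1289  3:2474  4:1125  5:146  6:1402  7:1262
  8:1085  9:2059  10:2073  11:1266  12:69  13:1717  14:973  15:268
  16:653  17:1827  18:523  19:1859  20:642  21:1872  22:89  23:2135
  24:2012  25:266  26:1161  27:1998  28:1073  29:2358  30:350  31:1817
  32:314  33:2714  34:643  35:1618  36:1378  37:1860  38:388  39:412
  40:2563  41:511  42:2158  43:1668  44:2423  45:334  46:383  47:1682
  48:1616  49:1886  50:2031  51:938  52:911
Giant step factor: 2495^(-53) ≡ 1386 (mod 2749).
Scan 1010·1386^i mod 2749 for i = 0, 1, …:
  i=0: 1010   i=1: 619   i=2: 246   i=3: 80
  i=4: 920   i=5: 2333   i=6: 714   i=7: 2713
  i=8: 2335   i=9: 737     …   i=34: 1012
  i=35: 642
Match at i=35, j=20: x = 35·53 + 20 = 1875.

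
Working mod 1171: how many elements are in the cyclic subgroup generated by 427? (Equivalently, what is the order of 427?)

78

The order of 427 must divide p − 1 = 1170 = 2 · 3^2 · 5 · 13.
Divisors: 1, 2, 3, 5, 6, 9, 10, 13, 15, 18, 26, 30, 39, 45, 65, 78, 90, 117, 130, 195, 234, 390, 585, 1170.
Check each in increasing order: 427^1 ≡ 427;  427^2 ≡ 824;  427^3 ≡ 548;  427^5 ≡ 717;  427^6 ≡ 528;  427^9 ≡ 107;  427^10 ≡ 20;  427^13 ≡ 421;  427^15 ≡ 288;  427^18 ≡ 910;  427^26 ≡ 420;  427^30 ≡ 974;  427^39 ≡ 1170;  427^45 ≡ 643;  427^65 ≡ 751;  427^78 ≡ 1.
Smallest exponent giving 1 is 78.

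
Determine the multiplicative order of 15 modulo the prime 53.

The order of 15 must divide p − 1 = 52 = 2^2 · 13.
Divisors: 1, 2, 4, 13, 26, 52.
Check each in increasing order: 15^1 ≡ 15;  15^2 ≡ 13;  15^4 ≡ 10;  15^13 ≡ 1.
Smallest exponent giving 1 is 13.

13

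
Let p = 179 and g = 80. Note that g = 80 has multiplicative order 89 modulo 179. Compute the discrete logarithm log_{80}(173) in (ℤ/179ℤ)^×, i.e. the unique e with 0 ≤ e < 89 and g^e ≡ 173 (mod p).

Baby-step giant-step with m = ceil(sqrt(89)) = 10.
Baby table (80^j mod 179 for j=0..9):
  0:1  1:80  2:135  3:60  4:146  5:45  6:20  7:168
  8:15  9:126
Giant step factor: 80^(-10) ≡ 16 (mod 179).
Scan 173·16^i mod 179 for i = 0, 1, …:
  i=0: 173   i=1: 83   i=2: 75   i=3: 126
Match at i=3, j=9: e = 3·10 + 9 = 39.

39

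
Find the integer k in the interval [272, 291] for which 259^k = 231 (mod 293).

Compute 259^272 mod 293 = 210, then multiply by 259 repeatedly:
  259^272=210  259^273=185  259^274=156  259^275=263  259^276=141
  259^277=187  259^278=88  259^279=231
Found 231 at exponent 279.

279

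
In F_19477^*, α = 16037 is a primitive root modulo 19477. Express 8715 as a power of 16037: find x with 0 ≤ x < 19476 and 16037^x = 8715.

Baby-step giant-step with m = ceil(sqrt(19476)) = 140.
Baby table (16037^j mod 19477 for j=0..139):
  0:1  1:16037  2:11061  3:8218  4:10684  5:139  6:8765  7:18273
  8:12636  9:4824  10:19321  11:10761  12:7937  13:3474  14:8318  15:17270
  16:15527  17:12531  18:15438  19:7059  20:4859  21:15783  22:8356  23:3412
  24:7351  25:13183  26:12413  27:12341  28:6820  29:8985  30:1599  31:11431
  32:1423  33:13084  34:2387  35:8014  36:11272  37:3027  38:7315  39:684
  40:3757  41:8648  42:11736  43:3981  44:17168  45:15821  46:13975  47:14713
  48:8003  49:10158  50:17695  51:14302  52:22  53:2228  54:9618  55:5503
  56:1324  57:3058  58:17537  59:12466  60:5314  61:8743  62:16045  63:3018
  64:18798  65:17997  66:7703  67:9877  68:10485  69:3004  70:8527  71:18959
  72:9513  73:16117  74:8539  75:16633  76:5906  77:17348  78:408  79:18301
  80:13701  81:2900  82:15701  83:17758  84:11829  85:15170  86:13560  87:1015
  88:14260  89:8163  90:5114  91:15048  92:4746  93:14963  94:4991  95:9674
  96:7633  97:16953  98:15295  99:12054  100:773  101:9229  102:19227  103:3012
  104:484  105:10062  106:16826  107:4204  108:9651  109:8845  110:15751  111:1574
  112:46  113:17053  114:2404  115:7965  116:4539  117:6394  118:13650  119:3047
  120:16423  121:7657  122:12301  123:8081  124:14516  125:3988  126:12565  127:15340
  128:13070  129:11593  130:8976  131:13082  132:9267  133:5369  134:14313  135:1136
  136:7037  137:2631  138:6165  139:2853
Giant step factor: 16037^(-140) ≡ 17117 (mod 19477).
Scan 8715·17117^i mod 19477 for i = 0, 1, …:
  i=0: 8715   i=1: 312   i=2: 3806   i=3: 16214
  i=4: 7265   i=5: 13837   i=6: 7609   i=7: 554
  i=8: 16996   i=9: 12060     …   i=132: 4164
  i=133: 8845
Match at i=133, j=109: x = 133·140 + 109 = 18729.

18729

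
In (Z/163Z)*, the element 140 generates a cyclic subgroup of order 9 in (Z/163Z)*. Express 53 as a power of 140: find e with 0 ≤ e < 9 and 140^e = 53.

7

Successive powers of 140 modulo 163:
  140^0=1  140^1=140  140^2=40  140^3=58  140^4=133  140^5=38
  140^6=104  140^7=53
So 140^7 ≡ 53 (mod 163), giving e = 7.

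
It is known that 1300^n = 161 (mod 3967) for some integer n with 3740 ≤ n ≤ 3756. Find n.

Compute 1300^3740 mod 3967 = 1981, then multiply by 1300 repeatedly:
  1300^3740=1981  1300^3741=717  1300^3742=3822  1300^3743=1916  1300^3744=3491
  1300^3745=52  1300^3746=161
Found 161 at exponent 3746.

3746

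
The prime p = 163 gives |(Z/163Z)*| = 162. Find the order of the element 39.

81

The order of 39 must divide p − 1 = 162 = 2 · 3^4.
Divisors: 1, 2, 3, 6, 9, 18, 27, 54, 81, 162.
Check each in increasing order: 39^1 ≡ 39;  39^2 ≡ 54;  39^3 ≡ 150;  39^6 ≡ 6;  39^9 ≡ 85;  39^18 ≡ 53;  39^27 ≡ 104;  39^54 ≡ 58;  39^81 ≡ 1.
Smallest exponent giving 1 is 81.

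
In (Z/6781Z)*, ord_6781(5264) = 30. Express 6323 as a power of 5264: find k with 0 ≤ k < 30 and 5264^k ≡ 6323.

22

Successive powers of 5264 modulo 6781:
  5264^0=1  5264^1=5264  5264^2=2530  5264^3=36  5264^4=6417  5264^5=2927
  5264^6=1296  5264^7=458  5264^8=3657  5264^9=5970  5264^10=2926  5264^11=2813
  5264^12=4709  5264^13=3621  5264^14=6334  5264^15=6780  5264^16=1517  5264^17=4251
  5264^18=6745  5264^19=364  5264^20=3854  5264^21=5485  5264^22=6323
So 5264^22 ≡ 6323 (mod 6781), giving k = 22.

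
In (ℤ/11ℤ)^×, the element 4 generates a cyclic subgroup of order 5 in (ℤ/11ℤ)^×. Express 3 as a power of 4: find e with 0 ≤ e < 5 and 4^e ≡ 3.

Successive powers of 4 modulo 11:
  4^0=1  4^1=4  4^2=5  4^3=9  4^4=3
So 4^4 ≡ 3 (mod 11), giving e = 4.

4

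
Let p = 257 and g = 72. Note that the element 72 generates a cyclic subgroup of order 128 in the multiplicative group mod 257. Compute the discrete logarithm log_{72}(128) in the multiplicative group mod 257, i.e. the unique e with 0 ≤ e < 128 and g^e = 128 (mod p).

104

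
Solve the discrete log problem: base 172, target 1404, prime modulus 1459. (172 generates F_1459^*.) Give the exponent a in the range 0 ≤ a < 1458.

445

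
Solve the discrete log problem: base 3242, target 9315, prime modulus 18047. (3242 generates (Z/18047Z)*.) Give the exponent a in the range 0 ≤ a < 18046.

Baby-step giant-step with m = ceil(sqrt(18046)) = 135.
Baby table (3242^j mod 18047 for j=0..134):
  0:1  1:3242  2:7210  3:3955  4:8740  5:1290  6:13323  7:6695
  8:12696  9:13272  10:3776  11:5926  12:10084  13:9211  14:12324  15:16397
  16:10659  17:14520  18:7264  19:16600  20:1046  21:16343  22:16061  23:4167
  24:10258  25:13862  26:3574  27:734  28:15471  29:4369  30:15450  31:8475
  32:8416  33:15655  34:5346  35:6612  36:14315  37:10393  38:357  39:2386
  40:11296  41:4269  42:16096  43:9355  44:9950  45:7911  46:2675  47:9790
  48:12554  49:4083  50:8635  51:3773  52:14247  53:6501  54:15393  55:4151
  56:12527  57:6784  58:12482  59:5270  60:12878  61:7765  62:16612  63:3856
  64:12628  65:9380  66:765  67:7691  68:11315  69:11726  70:8710  71:12312
  72:13587  73:14374  74:3154  75:10666  76:1120  77:3593  78:8191  79:8085
  80:7326  81:1040  82:14938  83:8895  84:16531  85:11959  86:6122  87:13871
  88:14705  89:11483  90:14972  91:10841  92:9013  93:2053  94:14530  95:3590
  96:16512  97:4502  98:13508  99:10914  100:11068  101:5020  102:14493  103:9965
  104:2400  105:2543  106:14974  107:17325  108:5386  109:9963  110:13963  111:6170
  112:7064  113:17892  114:2806  115:1364  116:573  117:16872  118:16614  119:10340
  120:9001  121:17290  122:198  123:10271  124:1867  125:7069  126:16055  127:2762
  128:3092  129:8179  130:5275  131:11041  132:7721  133:293  134:11462
Giant step factor: 3242^(-135) ≡ 8017 (mod 18047).
Scan 9315·8017^i mod 18047 for i = 0, 1, …:
  i=0: 9315   i=1: 17916   i=2: 14546   i=3: 13615
  i=4: 3199   i=5: 1596   i=6: 17856   i=7: 2748
  i=8: 13376   i=9: 118     …   i=28: 3475
  i=29: 12554
Match at i=29, j=48: a = 29·135 + 48 = 3963.

3963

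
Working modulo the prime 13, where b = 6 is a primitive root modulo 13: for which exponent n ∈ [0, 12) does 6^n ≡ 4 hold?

10

Successive powers of 6 modulo 13:
  6^0=1  6^1=6  6^2=10  6^3=8  6^4=9  6^5=2
  6^6=12  6^7=7  6^8=3  6^9=5  6^10=4
So 6^10 ≡ 4 (mod 13), giving n = 10.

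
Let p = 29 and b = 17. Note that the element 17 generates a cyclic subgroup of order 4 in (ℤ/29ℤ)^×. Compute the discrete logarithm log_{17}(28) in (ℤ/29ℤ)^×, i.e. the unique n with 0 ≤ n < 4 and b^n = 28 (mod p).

Successive powers of 17 modulo 29:
  17^0=1  17^1=17  17^2=28
So 17^2 ≡ 28 (mod 29), giving n = 2.

2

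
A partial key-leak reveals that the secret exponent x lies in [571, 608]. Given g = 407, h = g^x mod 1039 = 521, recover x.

585

Compute 407^571 mod 1039 = 535, then multiply by 407 repeatedly:
  407^571=535  407^572=594  407^573=710  407^574=128  407^575=146
  407^576=199  407^577=990  407^578=837  407^579=906  407^580=936
  407^581=678  407^582=611  407^583=356  407^584=471  407^585=521
Found 521 at exponent 585.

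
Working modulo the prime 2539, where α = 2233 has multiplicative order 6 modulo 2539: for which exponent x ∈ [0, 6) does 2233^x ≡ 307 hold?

5

Successive powers of 2233 modulo 2539:
  2233^0=1  2233^1=2233  2233^2=2232  2233^3=2538  2233^4=306  2233^5=307
So 2233^5 ≡ 307 (mod 2539), giving x = 5.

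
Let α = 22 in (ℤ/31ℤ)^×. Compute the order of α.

30

The order of 22 must divide p − 1 = 30 = 2 · 3 · 5.
Divisors: 1, 2, 3, 5, 6, 10, 15, 30.
Check each in increasing order: 22^1 ≡ 22;  22^2 ≡ 19;  22^3 ≡ 15;  22^5 ≡ 6;  22^6 ≡ 8;  22^10 ≡ 5;  22^15 ≡ 30;  22^30 ≡ 1.
Smallest exponent giving 1 is 30.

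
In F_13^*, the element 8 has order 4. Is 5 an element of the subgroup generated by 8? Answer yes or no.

⟨8⟩ has order 4; its elements mod 13 are {1, 5, 8, 12}.
5 is in this set.

yes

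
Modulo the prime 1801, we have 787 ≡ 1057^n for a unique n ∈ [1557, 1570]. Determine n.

1566

Compute 1057^1557 mod 1801 = 151, then multiply by 1057 repeatedly:
  1057^1557=151  1057^1558=1119  1057^1559=1327  1057^1560=1461  1057^1561=820
  1057^1562=459  1057^1563=694  1057^1564=551  1057^1565=684  1057^1566=787
Found 787 at exponent 1566.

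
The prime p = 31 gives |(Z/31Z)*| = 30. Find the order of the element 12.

The order of 12 must divide p − 1 = 30 = 2 · 3 · 5.
Divisors: 1, 2, 3, 5, 6, 10, 15, 30.
Check each in increasing order: 12^1 ≡ 12;  12^2 ≡ 20;  12^3 ≡ 23;  12^5 ≡ 26;  12^6 ≡ 2;  12^10 ≡ 25;  12^15 ≡ 30;  12^30 ≡ 1.
Smallest exponent giving 1 is 30.

30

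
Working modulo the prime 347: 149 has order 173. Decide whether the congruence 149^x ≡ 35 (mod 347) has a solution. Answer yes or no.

35 ∈ ⟨149⟩ iff 35^173 ≡ 1 (mod 347), since |⟨149⟩| = 173.
35^173 mod 347 = 1.
Since 1 = 1, 35 lies in the subgroup.

yes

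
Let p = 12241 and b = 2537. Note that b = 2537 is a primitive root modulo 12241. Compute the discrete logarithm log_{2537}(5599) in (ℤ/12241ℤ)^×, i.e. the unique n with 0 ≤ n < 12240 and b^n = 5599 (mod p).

5458

Baby-step giant-step with m = ceil(sqrt(12240)) = 111.
Baby table (2537^j mod 12241 for j=0..110):
  0:1  1:2537  2:9844  3:2588  4:4580  5:2751  6:1917  7:3752
  8:7567  9:3591  10:3063  11:10037  12:2589  13:7117  14:354  15:4505
  16:8332  17:10318  18:5508  19:6815  20:5363  21:6180  22:10180  23:10391
  24:7094  25:3208  26:10672  27:10013  28:2906  29:3440  30:11688  31:4754
  32:3513  33:1033  34:1147  35:8822  36:4866  37:6114  38:1871  39:9460
  40:7660  41:6953  42:480  43:5901  44:94  45:5899  46:7261  47:10693
  48:2085  49:1533  50:8824  51:9940  52:1320  53:7047  54:6379  55:921
  56:10787  57:7984  58:8794  59:7276  60:12025  61:2853  62:3630  63:4078
  64:2241  65:5593  66:2122  67:9715  68:5822  69:7768  70:11647  71:10906
  72:3862  73:5094  74:9223  75:6200  76:11956  77:11415  78:9890  79:9121
  80:4487  81:11630  82:4500  83:7888  84:10062  85:4809  86:8397  87:3849
  88:8836  89:3661  90:9279  91:1380  92:134  93:9451  94:9309  95:4044
  96:1670  97:1404  98:12058  99:887  100:10216  101:3795  102:6489  103:10689
  104:4178  105:11121  106:10713  107:3861  108:2557  109:11620  110:3612
Giant step factor: 2537^(-111) ≡ 78 (mod 12241).
Scan 5599·78^i mod 12241 for i = 0, 1, …:
  i=0: 5599   i=1: 8287   i=2: 9854   i=3: 9670
  i=4: 7559   i=5: 2034   i=6: 11760   i=7: 11446
  i=8: 11436   i=9: 10656     …   i=48: 5894
  i=49: 6815
Match at i=49, j=19: n = 49·111 + 19 = 5458.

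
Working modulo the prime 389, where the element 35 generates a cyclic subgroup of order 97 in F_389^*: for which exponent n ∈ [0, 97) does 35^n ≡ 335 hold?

Baby-step giant-step with m = ceil(sqrt(97)) = 10.
Baby table (35^j mod 389 for j=0..9):
  0:1  1:35  2:58  3:85  4:252  5:262  6:223  7:25
  8:97  9:283
Giant step factor: 35^(-10) ≡ 67 (mod 389).
Scan 335·67^i mod 389 for i = 0, 1, …:
  i=0: 335   i=1: 272   i=2: 330   i=3: 326
  i=4: 58
Match at i=4, j=2: n = 4·10 + 2 = 42.

42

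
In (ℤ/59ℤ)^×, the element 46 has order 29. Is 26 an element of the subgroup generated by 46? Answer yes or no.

26 ∈ ⟨46⟩ iff 26^29 ≡ 1 (mod 59), since |⟨46⟩| = 29.
26^29 mod 59 = 1.
Since 1 = 1, 26 lies in the subgroup.

yes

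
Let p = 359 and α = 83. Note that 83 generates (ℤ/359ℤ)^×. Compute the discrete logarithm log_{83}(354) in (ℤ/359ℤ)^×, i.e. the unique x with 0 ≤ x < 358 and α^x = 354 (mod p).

29

Successive powers of 83 modulo 359:
  83^0=1  83^1=83  83^2=68  83^3=259  83^4=316  83^5=21
  83^6=307  83^7=351  83^8=54  83^9=174  83^10=82  83^11=344
  83^12=191  83^13=57  83^14=64  83^15=286  83^16=44  83^17=62
  83^18=120  83^19=267  83^20=262  83^21=206  83^22=225  83^23=7
  83^24=222  83^25=117  83^26=18  83^27=58  83^28=147  83^29=354
So 83^29 ≡ 354 (mod 359), giving x = 29.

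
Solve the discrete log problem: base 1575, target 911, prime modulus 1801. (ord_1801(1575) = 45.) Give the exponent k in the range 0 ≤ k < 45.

6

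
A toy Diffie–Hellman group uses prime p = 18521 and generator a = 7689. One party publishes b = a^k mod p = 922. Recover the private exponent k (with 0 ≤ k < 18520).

Baby-step giant-step with m = ceil(sqrt(18520)) = 137.
Baby table (7689^j mod 18521 for j=0..136):
  0:1  1:7689  2:1689  3:3500  4:487  5:3301  6:7619  7:568
  8:14917  9:14781  10:6253  11:17322  12:4347  13:12199  14:7767  15:8759
  16:5595  17:14193  18:4245  19:5803  20:2178  21:3658  22:11484  23:10869
  24:4989  25:3430  26:17887  27:14718  28:3392  29:3520  30:6099  31:39
  32:3535  33:10308  34:6853  35:472  36:17613  37:805  38:3631  39:7612
  40:2308  41:3094  42:8802  43:2844  44:12736  45:6577  46:8223  47:14474
  48:16418  49:17387  50:4065  51:10858  52:13015  53:3372  54:16429  55:9361
  56:4123  57:12316  58:18372  59:2641  60:7633  61:15609  62:1521  63:8218
  64:13071  65:7973  66:18408  67:1630  68:12874  69:11962  70:532  71:15928
  72:9540  73:9900  74:18311  75:15158  76:15730  77:5840  78:8856  79:10588
  80:11337  81:10367  82:16000  83:7518  84:1861  85:11017  86:13180  87:12629
  88:17299  89:12710  90:10394  91:1351  92:16079  93:3756  94:5645  95:9702
  96:14611  97:14114  98:8007  99:2019  100:3493  101:2227  102:9999  103:1640
  104:15680  105:10331  106:17011  107:2277  108:5508  109:12006  110:5470  111:16160
  112:15372  113:12807  114:15387  115:17016  116:3680  117:13953  118:10985  119:7905
  120:14144  121:16425  122:15647  123:15888  124:16837  125:16424  126:7958  127:14199
  128:13337  129:15937  130:4657  131:6580  132:12769  133:1020  134:8397  135:327
  136:13968
Giant step factor: 7689^(-137) ≡ 17647 (mod 18521).
Scan 922·17647^i mod 18521 for i = 0, 1, …:
  i=0: 922   i=1: 9096   i=2: 14126   i=3: 7383
  i=4: 11087   i=5: 14966   i=6: 14063   i=7: 6882
  i=8: 4457   i=9: 12513     …   i=104: 11559
  i=105: 9900
Match at i=105, j=73: k = 105·137 + 73 = 14458.

14458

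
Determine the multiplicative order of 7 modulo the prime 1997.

The order of 7 must divide p − 1 = 1996 = 2^2 · 499.
Divisors: 1, 2, 4, 499, 998, 1996.
Check each in increasing order: 7^1 ≡ 7;  7^2 ≡ 49;  7^4 ≡ 404;  7^499 ≡ 1.
Smallest exponent giving 1 is 499.

499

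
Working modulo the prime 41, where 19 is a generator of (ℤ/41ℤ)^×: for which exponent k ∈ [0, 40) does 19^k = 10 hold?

Successive powers of 19 modulo 41:
  19^0=1  19^1=19  19^2=33  19^3=12  19^4=23  19^5=27
  19^6=21  19^7=30  19^8=37  19^9=6  19^10=32  19^11=34
  19^12=31  19^13=15  19^14=39  19^15=3  19^16=16  19^17=17
  19^18=36  19^19=28  19^20=40  19^21=22  19^22=8  19^23=29
  19^24=18  19^25=14  19^26=20  19^27=11  19^28=4  19^29=35
  19^30=9  19^31=7  19^32=10
So 19^32 ≡ 10 (mod 41), giving k = 32.

32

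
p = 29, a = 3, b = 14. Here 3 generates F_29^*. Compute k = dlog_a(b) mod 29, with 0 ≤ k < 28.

25

Successive powers of 3 modulo 29:
  3^0=1  3^1=3  3^2=9  3^3=27  3^4=23  3^5=11
  3^6=4  3^7=12  3^8=7  3^9=21  3^10=5  3^11=15
  3^12=16  3^13=19  3^14=28  3^15=26  3^16=20  3^17=2
  3^18=6  3^19=18  3^20=25  3^21=17  3^22=22  3^23=8
  3^24=24  3^25=14
So 3^25 ≡ 14 (mod 29), giving k = 25.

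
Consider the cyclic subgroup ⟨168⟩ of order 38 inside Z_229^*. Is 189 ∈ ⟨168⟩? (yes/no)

no

189 ∈ ⟨168⟩ iff 189^38 ≡ 1 (mod 229), since |⟨168⟩| = 38.
189^38 mod 229 = 95.
Since 95 ≠ 1, 189 does not lie in the subgroup.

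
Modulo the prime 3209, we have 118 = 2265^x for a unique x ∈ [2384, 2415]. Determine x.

Compute 2265^2384 mod 3209 = 72, then multiply by 2265 repeatedly:
  2265^2384=72  2265^2385=2630  2265^2386=1046  2265^2387=948  2265^2388=399
  2265^2389=2006  2265^2390=2855  2265^2391=440  2265^2392=1810  2265^2393=1757
  2265^2394=445  2265^2395=299  2265^2396=136  2265^2397=3185  2265^2398=193
  2265^2399=721  2265^2400=2893  2265^2401=3076  2265^2402=401  2265^2403=118
Found 118 at exponent 2403.

2403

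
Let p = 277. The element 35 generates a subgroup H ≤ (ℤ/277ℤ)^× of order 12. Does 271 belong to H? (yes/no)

no

271 ∈ ⟨35⟩ iff 271^12 ≡ 1 (mod 277), since |⟨35⟩| = 12.
271^12 mod 277 = 273.
Since 273 ≠ 1, 271 does not lie in the subgroup.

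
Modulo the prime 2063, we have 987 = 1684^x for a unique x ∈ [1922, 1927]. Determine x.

Compute 1684^1922 mod 2063 = 1549, then multiply by 1684 repeatedly:
  1684^1922=1549  1684^1923=884  1684^1924=1233  1684^1925=994  1684^1926=803
  1684^1927=987
Found 987 at exponent 1927.

1927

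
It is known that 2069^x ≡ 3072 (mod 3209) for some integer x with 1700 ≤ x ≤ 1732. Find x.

1705

Compute 2069^1700 mod 3209 = 21, then multiply by 2069 repeatedly:
  2069^1700=21  2069^1701=1732  2069^1702=2264  2069^1703=2285  2069^1704=808
  2069^1705=3072
Found 3072 at exponent 1705.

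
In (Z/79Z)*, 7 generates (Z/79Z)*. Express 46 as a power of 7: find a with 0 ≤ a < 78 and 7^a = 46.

30

Baby-step giant-step with m = ceil(sqrt(78)) = 9.
Baby table (7^j mod 79 for j=0..8):
  0:1  1:7  2:49  3:27  4:31  5:59  6:18  7:47
  8:13
Giant step factor: 7^(-9) ≡ 33 (mod 79).
Scan 46·33^i mod 79 for i = 0, 1, …:
  i=0: 46   i=1: 17   i=2: 8   i=3: 27
Match at i=3, j=3: a = 3·9 + 3 = 30.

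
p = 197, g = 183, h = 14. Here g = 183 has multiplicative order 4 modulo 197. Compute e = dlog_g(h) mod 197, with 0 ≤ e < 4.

3

Successive powers of 183 modulo 197:
  183^0=1  183^1=183  183^2=196  183^3=14
So 183^3 ≡ 14 (mod 197), giving e = 3.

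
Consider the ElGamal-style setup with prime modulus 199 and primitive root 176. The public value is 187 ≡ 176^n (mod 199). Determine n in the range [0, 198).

Successive powers of 176 modulo 199:
  176^0=1  176^1=176  176^2=131  176^3=171  176^4=47  176^5=113
  176^6=187
So 176^6 ≡ 187 (mod 199), giving n = 6.

6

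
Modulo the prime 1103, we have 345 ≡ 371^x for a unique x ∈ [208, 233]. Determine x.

225

Compute 371^208 mod 1103 = 844, then multiply by 371 repeatedly:
  371^208=844  371^209=975  371^210=1044  371^211=171  371^212=570
  371^213=797  371^214=83  371^215=1012  371^216=432  371^217=337
  371^218=388  371^219=558  371^220=757  371^221=685  371^222=445
  371^223=748  371^224=655  371^225=345
Found 345 at exponent 225.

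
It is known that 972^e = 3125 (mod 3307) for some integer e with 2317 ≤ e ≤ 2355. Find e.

2333

Compute 972^2317 mod 3307 = 1658, then multiply by 972 repeatedly:
  972^2317=1658  972^2318=1067  972^2319=2033  972^2320=1797  972^2321=588
  972^2322=2732  972^2323=3290  972^2324=11  972^2325=771  972^2326=2030
  972^2327=2188  972^2328=335  972^2329=1534  972^2330=2898  972^2331=2599
  972^2332=2987  972^2333=3125
Found 3125 at exponent 2333.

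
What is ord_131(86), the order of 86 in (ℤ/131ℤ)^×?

26

The order of 86 must divide p − 1 = 130 = 2 · 5 · 13.
Divisors: 1, 2, 5, 10, 13, 26, 65, 130.
Check each in increasing order: 86^1 ≡ 86;  86^2 ≡ 60;  86^5 ≡ 47;  86^10 ≡ 113;  86^13 ≡ 130;  86^26 ≡ 1.
Smallest exponent giving 1 is 26.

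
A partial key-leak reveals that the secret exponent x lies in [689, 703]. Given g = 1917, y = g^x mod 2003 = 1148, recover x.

696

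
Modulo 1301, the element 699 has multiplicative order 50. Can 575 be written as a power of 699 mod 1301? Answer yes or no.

yes

575 ∈ ⟨699⟩ iff 575^50 ≡ 1 (mod 1301), since |⟨699⟩| = 50.
575^50 mod 1301 = 1.
Since 1 = 1, 575 lies in the subgroup.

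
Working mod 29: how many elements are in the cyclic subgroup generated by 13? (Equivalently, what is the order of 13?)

The order of 13 must divide p − 1 = 28 = 2^2 · 7.
Divisors: 1, 2, 4, 7, 14, 28.
Check each in increasing order: 13^1 ≡ 13;  13^2 ≡ 24;  13^4 ≡ 25;  13^7 ≡ 28;  13^14 ≡ 1.
Smallest exponent giving 1 is 14.

14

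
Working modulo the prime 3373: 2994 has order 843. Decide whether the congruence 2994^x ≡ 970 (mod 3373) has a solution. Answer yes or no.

yes

970 ∈ ⟨2994⟩ iff 970^843 ≡ 1 (mod 3373), since |⟨2994⟩| = 843.
970^843 mod 3373 = 1.
Since 1 = 1, 970 lies in the subgroup.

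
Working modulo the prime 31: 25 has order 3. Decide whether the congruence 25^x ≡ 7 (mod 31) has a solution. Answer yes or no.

no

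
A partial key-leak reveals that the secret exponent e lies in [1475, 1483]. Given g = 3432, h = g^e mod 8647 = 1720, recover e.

1476

Compute 3432^1475 mod 8647 = 323, then multiply by 3432 repeatedly:
  3432^1475=323  3432^1476=1720
Found 1720 at exponent 1476.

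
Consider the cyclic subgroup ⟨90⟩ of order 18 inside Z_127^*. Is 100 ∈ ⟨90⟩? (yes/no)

100 ∈ ⟨90⟩ iff 100^18 ≡ 1 (mod 127), since |⟨90⟩| = 18.
100^18 mod 127 = 64.
Since 64 ≠ 1, 100 does not lie in the subgroup.

no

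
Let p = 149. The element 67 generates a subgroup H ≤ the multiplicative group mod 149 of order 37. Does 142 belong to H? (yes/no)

142 ∈ ⟨67⟩ iff 142^37 ≡ 1 (mod 149), since |⟨67⟩| = 37.
142^37 mod 149 = 1.
Since 1 = 1, 142 lies in the subgroup.

yes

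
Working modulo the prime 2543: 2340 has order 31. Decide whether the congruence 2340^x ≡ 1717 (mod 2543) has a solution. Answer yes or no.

yes

1717 ∈ ⟨2340⟩ iff 1717^31 ≡ 1 (mod 2543), since |⟨2340⟩| = 31.
1717^31 mod 2543 = 1.
Since 1 = 1, 1717 lies in the subgroup.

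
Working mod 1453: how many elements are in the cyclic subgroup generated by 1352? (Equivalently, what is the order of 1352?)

1452

The order of 1352 must divide p − 1 = 1452 = 2^2 · 3 · 11^2.
Divisors: 1, 2, 3, 4, 6, 11, 12, 22, 33, 44, 66, 121, 132, 242, 363, 484, 726, 1452.
Check each in increasing order: 1352^1 ≡ 1352;  1352^2 ≡ 30;  1352^3 ≡ 1329;  1352^4 ≡ 900;  1352^6 ≡ 846;  1352^11 ≡ 78;  1352^12 ≡ 840;  1352^22 ≡ 272;  1352^33 ≡ 874;  1352^44 ≡ 1334;  1352^66 ≡ 1051;  1352^121 ≡ 60;  1352^132 ≡ 321;  1352^242 ≡ 694;  1352^363 ≡ 956;  1352^484 ≡ 693;  1352^726 ≡ 1452;  1352^1452 ≡ 1.
Smallest exponent giving 1 is 1452.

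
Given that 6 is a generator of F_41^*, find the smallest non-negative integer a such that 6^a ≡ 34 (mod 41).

19

Successive powers of 6 modulo 41:
  6^0=1  6^1=6  6^2=36  6^3=11  6^4=25  6^5=27
  6^6=39  6^7=29  6^8=10  6^9=19  6^10=32  6^11=28
  6^12=4  6^13=24  6^14=21  6^15=3  6^16=18  6^17=26
  6^18=33  6^19=34
So 6^19 ≡ 34 (mod 41), giving a = 19.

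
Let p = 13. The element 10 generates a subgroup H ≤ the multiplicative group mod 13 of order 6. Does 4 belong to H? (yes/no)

yes

⟨10⟩ has order 6; its elements mod 13 are {1, 3, 4, 9, 10, 12}.
4 is in this set.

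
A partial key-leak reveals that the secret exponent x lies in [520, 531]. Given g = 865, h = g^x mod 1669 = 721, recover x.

Compute 865^520 mod 1669 = 1234, then multiply by 865 repeatedly:
  865^520=1234  865^521=919  865^522=491  865^523=789  865^524=1533
  865^525=859  865^526=330  865^527=51  865^528=721
Found 721 at exponent 528.

528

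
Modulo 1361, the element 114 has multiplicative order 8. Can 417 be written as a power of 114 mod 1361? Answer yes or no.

⟨114⟩ has order 8; its elements mod 1361 are {1, 114, 585, 614, 747, 776, 1247, 1360}.
417 is not in this set.

no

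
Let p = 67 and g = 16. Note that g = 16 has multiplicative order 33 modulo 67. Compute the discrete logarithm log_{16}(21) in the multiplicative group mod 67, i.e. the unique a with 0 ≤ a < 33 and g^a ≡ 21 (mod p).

32

Successive powers of 16 modulo 67:
  16^0=1  16^1=16  16^2=55  16^3=9  16^4=10  16^5=26
  16^6=14  16^7=23  16^8=33  16^9=59  16^10=6  16^11=29
  16^12=62  16^13=54  16^14=60  16^15=22  16^16=17  16^17=4
  16^18=64  16^19=19  16^20=36  16^21=40  16^22=37  16^23=56
  16^24=25  16^25=65  16^26=35  16^27=24  16^28=49  16^29=47
  16^30=15  16^31=39  16^32=21
So 16^32 ≡ 21 (mod 67), giving a = 32.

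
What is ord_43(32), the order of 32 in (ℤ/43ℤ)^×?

14

The order of 32 must divide p − 1 = 42 = 2 · 3 · 7.
Divisors: 1, 2, 3, 6, 7, 14, 21, 42.
Check each in increasing order: 32^1 ≡ 32;  32^2 ≡ 35;  32^3 ≡ 2;  32^6 ≡ 4;  32^7 ≡ 42;  32^14 ≡ 1.
Smallest exponent giving 1 is 14.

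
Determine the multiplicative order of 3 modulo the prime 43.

42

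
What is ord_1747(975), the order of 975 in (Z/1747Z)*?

873

The order of 975 must divide p − 1 = 1746 = 2 · 3^2 · 97.
Divisors: 1, 2, 3, 6, 9, 18, 97, 194, 291, 582, 873, 1746.
Check each in increasing order: 975^1 ≡ 975;  975^2 ≡ 257;  975^3 ≡ 754;  975^6 ≡ 741;  975^9 ≡ 1421;  975^18 ≡ 1456;  975^97 ≡ 285;  975^194 ≡ 863;  975^291 ≡ 1375;  975^582 ≡ 371;  975^873 ≡ 1.
Smallest exponent giving 1 is 873.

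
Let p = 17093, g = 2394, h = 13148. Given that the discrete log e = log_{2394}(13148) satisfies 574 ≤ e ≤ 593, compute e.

581

Compute 2394^574 mod 17093 = 11321, then multiply by 2394 repeatedly:
  2394^574=11321  2394^575=10069  2394^576=4056  2394^577=1240  2394^578=11471
  2394^579=10216  2394^580=14114  2394^581=13148
Found 13148 at exponent 581.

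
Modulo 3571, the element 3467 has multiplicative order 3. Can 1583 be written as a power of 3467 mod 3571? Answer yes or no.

⟨3467⟩ has order 3; its elements mod 3571 are {1, 103, 3467}.
1583 is not in this set.

no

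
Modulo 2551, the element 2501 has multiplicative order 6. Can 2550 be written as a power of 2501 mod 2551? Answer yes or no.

⟨2501⟩ has order 6; its elements mod 2551 are {1, 50, 51, 2500, 2501, 2550}.
2550 is in this set.

yes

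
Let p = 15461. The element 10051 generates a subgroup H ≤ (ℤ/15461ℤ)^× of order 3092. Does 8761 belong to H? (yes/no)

yes

8761 ∈ ⟨10051⟩ iff 8761^3092 ≡ 1 (mod 15461), since |⟨10051⟩| = 3092.
8761^3092 mod 15461 = 1.
Since 1 = 1, 8761 lies in the subgroup.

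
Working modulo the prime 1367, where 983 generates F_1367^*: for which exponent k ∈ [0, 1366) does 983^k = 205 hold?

1068

Baby-step giant-step with m = ceil(sqrt(1366)) = 37.
Baby table (983^j mod 1367 for j=0..36):
  0:1  1:983  2:1187  3:770  4:959  5:834  6:989  7:250
  8:1057  9:111  10:1120  11:525  12:716  13:1190  14:985  15:419
  16:410  17:1132  18:18  19:1290  20:861  21:190  22:858  23:1342
  24:31  25:399  26:1255  27:631  28:1022  29:1248  30:585  31:915
  32:1326  33:707  34:545  35:1238  36:324
Giant step factor: 983^(-37) ≡ 1295 (mod 1367).
Scan 205·1295^i mod 1367 for i = 0, 1, …:
  i=0: 205   i=1: 277   i=2: 561   i=3: 618
  i=4: 615   i=5: 831   i=6: 316   i=7: 487
  i=8: 478   i=9: 1126     …   i=27: 779
  i=28: 1326
Match at i=28, j=32: k = 28·37 + 32 = 1068.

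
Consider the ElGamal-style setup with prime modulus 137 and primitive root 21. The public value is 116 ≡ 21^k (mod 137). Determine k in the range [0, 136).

Baby-step giant-step with m = ceil(sqrt(136)) = 12.
Baby table (21^j mod 137 for j=0..11):
  0:1  1:21  2:30  3:82  4:78  5:131  6:11  7:94
  8:56  9:80  10:36  11:71
Giant step factor: 21^(-12) ≡ 77 (mod 137).
Scan 116·77^i mod 137 for i = 0, 1, …:
  i=0: 116   i=1: 27   i=2: 24   i=3: 67
  i=4: 90   i=5: 80
Match at i=5, j=9: k = 5·12 + 9 = 69.

69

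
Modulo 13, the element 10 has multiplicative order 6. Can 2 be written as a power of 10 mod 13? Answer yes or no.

no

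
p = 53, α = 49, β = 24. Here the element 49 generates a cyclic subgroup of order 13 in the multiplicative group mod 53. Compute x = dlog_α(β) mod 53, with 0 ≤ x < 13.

Successive powers of 49 modulo 53:
  49^0=1  49^1=49  49^2=16  49^3=42  49^4=44  49^5=36
  49^6=15  49^7=46  49^8=28  49^9=47  49^10=24
So 49^10 ≡ 24 (mod 53), giving x = 10.

10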